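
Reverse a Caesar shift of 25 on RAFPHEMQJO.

R(17): 17−25=-8≡18 → S
A(0): 0−25=-25≡1 → B
F(5): 5−25=-20≡6 → G
P(15): 15−25=-10≡16 → Q
H(7): 7−25=-18≡8 → I
E(4): 4−25=-21≡5 → F
M(12): 12−25=-13≡13 → N
Q(16): 16−25=-9≡17 → R
J(9): 9−25=-16≡10 → K
O(14): 14−25=-11≡15 → P

SBGQIFNRKP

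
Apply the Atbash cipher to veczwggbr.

evxadttyi

v(21) → e(4)
e(4) → v(21)
c(2) → x(23)
z(25) → a(0)
w(22) → d(3)
g(6) → t(19)
g(6) → t(19)
b(1) → y(24)
r(17) → i(8)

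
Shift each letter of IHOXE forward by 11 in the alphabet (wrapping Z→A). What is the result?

I(8): 8+11=19 → T
H(7): 7+11=18 → S
O(14): 14+11=25 → Z
X(23): 23+11=34≡8 → I
E(4): 4+11=15 → P

TSZIP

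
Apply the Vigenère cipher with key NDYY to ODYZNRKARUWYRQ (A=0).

Repeat the key across the message: NDYYNDYYNDYYND
O(14)+N(13): 27≡1 → B
D(3)+D(3): 6 → G
Y(24)+Y(24): 48≡22 → W
Z(25)+Y(24): 49≡23 → X
N(13)+N(13): 26≡0 → A
R(17)+D(3): 20 → U
K(10)+Y(24): 34≡8 → I
A(0)+Y(24): 24 → Y
R(17)+N(13): 30≡4 → E
U(20)+D(3): 23 → X
W(22)+Y(24): 46≡20 → U
Y(24)+Y(24): 48≡22 → W
R(17)+N(13): 30≡4 → E
Q(16)+D(3): 19 → T

BGWXAUIYEXUWET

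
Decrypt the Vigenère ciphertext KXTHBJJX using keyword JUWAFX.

Repeat the key across the ciphertext: JUWAFXJU
K(10)−J(9): 1 → B
X(23)−U(20): 3 → D
T(19)−W(22): -3≡23 → X
H(7)−A(0): 7 → H
B(1)−F(5): -4≡22 → W
J(9)−X(23): -14≡12 → M
J(9)−J(9): 0 → A
X(23)−U(20): 3 → D

BDXHWMAD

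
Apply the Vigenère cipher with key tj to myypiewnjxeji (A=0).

Repeat the key across the message: tjtjtjtjtjtjt
m(12)+t(19): 31≡5 → f
y(24)+j(9): 33≡7 → h
y(24)+t(19): 43≡17 → r
p(15)+j(9): 24 → y
i(8)+t(19): 27≡1 → b
e(4)+j(9): 13 → n
w(22)+t(19): 41≡15 → p
n(13)+j(9): 22 → w
j(9)+t(19): 28≡2 → c
x(23)+j(9): 32≡6 → g
e(4)+t(19): 23 → x
j(9)+j(9): 18 → s
i(8)+t(19): 27≡1 → b

fhrybnpwcgxsb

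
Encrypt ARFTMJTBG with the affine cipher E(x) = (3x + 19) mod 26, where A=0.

TSIYDUYWL

A(0): 3·0+19=19 → T
R(17): 3·17+19=70≡18 → S
F(5): 3·5+19=34≡8 → I
T(19): 3·19+19=76≡24 → Y
M(12): 3·12+19=55≡3 → D
J(9): 3·9+19=46≡20 → U
T(19): 3·19+19=76≡24 → Y
B(1): 3·1+19=22 → W
G(6): 3·6+19=37≡11 → L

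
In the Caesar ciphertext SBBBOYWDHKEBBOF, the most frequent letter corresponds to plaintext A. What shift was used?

The most frequent ciphertext letter is B (appears 5 times).
B is position 1; A is position 0.
Shift = 1.

1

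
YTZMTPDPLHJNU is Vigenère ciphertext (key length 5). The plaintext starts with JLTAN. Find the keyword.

PIGMG

Subtract each crib letter from the matching ciphertext letter (mod 26):
Y(24)−J(9)=15 → P
T(19)−L(11)=8 → I
Z(25)−T(19)=6 → G
M(12)−A(0)=12 → M
T(19)−N(13)=6 → G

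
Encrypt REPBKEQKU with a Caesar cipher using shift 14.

R(17): 17+14=31≡5 → F
E(4): 4+14=18 → S
P(15): 15+14=29≡3 → D
B(1): 1+14=15 → P
K(10): 10+14=24 → Y
E(4): 4+14=18 → S
Q(16): 16+14=30≡4 → E
K(10): 10+14=24 → Y
U(20): 20+14=34≡8 → I

FSDPYSEYI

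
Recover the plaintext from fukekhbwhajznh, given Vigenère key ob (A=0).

Repeat the key across the ciphertext: obobobobobobob
f(5)−o(14): -9≡17 → r
u(20)−b(1): 19 → t
k(10)−o(14): -4≡22 → w
e(4)−b(1): 3 → d
k(10)−o(14): -4≡22 → w
h(7)−b(1): 6 → g
b(1)−o(14): -13≡13 → n
w(22)−b(1): 21 → v
h(7)−o(14): -7≡19 → t
a(0)−b(1): -1≡25 → z
j(9)−o(14): -5≡21 → v
z(25)−b(1): 24 → y
n(13)−o(14): -1≡25 → z
h(7)−b(1): 6 → g

rtwdwgnvtzvyzg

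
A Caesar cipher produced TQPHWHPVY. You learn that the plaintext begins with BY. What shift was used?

18

From the crib: T(19)−B(1)=18, so the shift is 18.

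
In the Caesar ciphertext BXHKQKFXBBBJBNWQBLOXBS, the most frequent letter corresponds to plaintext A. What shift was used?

The most frequent ciphertext letter is B (appears 7 times).
B is position 1; A is position 0.
Shift = 1.

1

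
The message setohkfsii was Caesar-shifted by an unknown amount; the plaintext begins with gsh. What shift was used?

From the crib: s(18)−g(6)=12, so the shift is 12.

12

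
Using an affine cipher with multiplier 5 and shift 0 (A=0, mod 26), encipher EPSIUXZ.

UXMOWLV

E(4): 5·4+0=20 → U
P(15): 5·15+0=75≡23 → X
S(18): 5·18+0=90≡12 → M
I(8): 5·8+0=40≡14 → O
U(20): 5·20+0=100≡22 → W
X(23): 5·23+0=115≡11 → L
Z(25): 5·25+0=125≡21 → V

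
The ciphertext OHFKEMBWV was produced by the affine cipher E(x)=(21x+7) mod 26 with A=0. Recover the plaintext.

The inverse of 21 mod 26 is 5, since 21·5=105≡1. Apply D(y)=5·(y−7) mod 26:
O(14): 5·(14−7)=35≡9 → J
H(7): 5·(7−7)=0 → A
F(5): 5·(5−7)=-10≡16 → Q
K(10): 5·(10−7)=15 → P
E(4): 5·(4−7)=-15≡11 → L
M(12): 5·(12−7)=25 → Z
B(1): 5·(1−7)=-30≡22 → W
W(22): 5·(22−7)=75≡23 → X
V(21): 5·(21−7)=70≡18 → S

JAQPLZWXS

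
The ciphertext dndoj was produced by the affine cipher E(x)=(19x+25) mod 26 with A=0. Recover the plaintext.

The inverse of 19 mod 26 is 11, since 19·11=209≡1. Apply D(y)=11·(y−25) mod 26:
d(3): 11·(3−25)=-242≡18 → s
n(13): 11·(13−25)=-132≡24 → y
d(3): 11·(3−25)=-242≡18 → s
o(14): 11·(14−25)=-121≡9 → j
j(9): 11·(9−25)=-176≡6 → g

sysjg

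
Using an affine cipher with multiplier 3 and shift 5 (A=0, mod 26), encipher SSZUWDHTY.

S(18): 3·18+5=59≡7 → H
S(18): 3·18+5=59≡7 → H
Z(25): 3·25+5=80≡2 → C
U(20): 3·20+5=65≡13 → N
W(22): 3·22+5=71≡19 → T
D(3): 3·3+5=14 → O
H(7): 3·7+5=26≡0 → A
T(19): 3·19+5=62≡10 → K
Y(24): 3·24+5=77≡25 → Z

HHCNTOAKZ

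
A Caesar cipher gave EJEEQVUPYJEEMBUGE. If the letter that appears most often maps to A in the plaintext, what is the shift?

The most frequent ciphertext letter is E (appears 6 times).
E is position 4; A is position 0.
Shift = 4.

4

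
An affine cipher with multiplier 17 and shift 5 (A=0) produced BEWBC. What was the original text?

MDBMJ

The inverse of 17 mod 26 is 23, since 17·23=391≡1. Apply D(y)=23·(y−5) mod 26:
B(1): 23·(1−5)=-92≡12 → M
E(4): 23·(4−5)=-23≡3 → D
W(22): 23·(22−5)=391≡1 → B
B(1): 23·(1−5)=-92≡12 → M
C(2): 23·(2−5)=-69≡9 → J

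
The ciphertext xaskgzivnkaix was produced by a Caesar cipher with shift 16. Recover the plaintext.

hkcuqjsfxuksh

x(23): 23−16=7 → h
a(0): 0−16=-16≡10 → k
s(18): 18−16=2 → c
k(10): 10−16=-6≡20 → u
g(6): 6−16=-10≡16 → q
z(25): 25−16=9 → j
i(8): 8−16=-8≡18 → s
v(21): 21−16=5 → f
n(13): 13−16=-3≡23 → x
k(10): 10−16=-6≡20 → u
a(0): 0−16=-16≡10 → k
i(8): 8−16=-8≡18 → s
x(23): 23−16=7 → h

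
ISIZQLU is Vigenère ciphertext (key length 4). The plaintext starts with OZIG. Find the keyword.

Subtract each crib letter from the matching ciphertext letter (mod 26):
I(8)−O(14)=-6≡20 → U
S(18)−Z(25)=-7≡19 → T
I(8)−I(8)=0 → A
Z(25)−G(6)=19 → T

UTAT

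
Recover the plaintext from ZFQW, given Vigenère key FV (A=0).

Repeat the key across the ciphertext: FVFV
Z(25)−F(5): 20 → U
F(5)−V(21): -16≡10 → K
Q(16)−F(5): 11 → L
W(22)−V(21): 1 → B

UKLB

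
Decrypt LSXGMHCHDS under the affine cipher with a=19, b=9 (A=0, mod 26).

The inverse of 19 mod 26 is 11, since 19·11=209≡1. Apply D(y)=11·(y−9) mod 26:
L(11): 11·(11−9)=22 → W
S(18): 11·(18−9)=99≡21 → V
X(23): 11·(23−9)=154≡24 → Y
G(6): 11·(6−9)=-33≡19 → T
M(12): 11·(12−9)=33≡7 → H
H(7): 11·(7−9)=-22≡4 → E
C(2): 11·(2−9)=-77≡1 → B
H(7): 11·(7−9)=-22≡4 → E
D(3): 11·(3−9)=-66≡12 → M
S(18): 11·(18−9)=99≡21 → V

WVYTHEBEMV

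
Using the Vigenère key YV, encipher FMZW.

DHXR

Repeat the key across the message: YVYV
F(5)+Y(24): 29≡3 → D
M(12)+V(21): 33≡7 → H
Z(25)+Y(24): 49≡23 → X
W(22)+V(21): 43≡17 → R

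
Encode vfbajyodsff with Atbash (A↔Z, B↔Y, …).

v(21) → e(4)
f(5) → u(20)
b(1) → y(24)
a(0) → z(25)
j(9) → q(16)
y(24) → b(1)
o(14) → l(11)
d(3) → w(22)
s(18) → h(7)
f(5) → u(20)
f(5) → u(20)

euyzqblwhuu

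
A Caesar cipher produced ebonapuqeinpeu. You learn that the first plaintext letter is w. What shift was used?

From the crib: e(4)−w(22)=-18≡8, so the shift is 8.

8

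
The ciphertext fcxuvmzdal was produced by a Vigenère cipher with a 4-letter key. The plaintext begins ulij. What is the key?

lrpl

Subtract each crib letter from the matching ciphertext letter (mod 26):
f(5)−u(20)=-15≡11 → l
c(2)−l(11)=-9≡17 → r
x(23)−i(8)=15 → p
u(20)−j(9)=11 → l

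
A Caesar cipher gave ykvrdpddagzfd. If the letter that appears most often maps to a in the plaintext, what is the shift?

The most frequent ciphertext letter is d (appears 4 times).
d is position 3; a is position 0.
Shift = 3.

3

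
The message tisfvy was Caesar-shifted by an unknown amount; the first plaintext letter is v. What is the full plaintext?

From the crib: t(19)−v(21)=-2≡24, so the shift is 24.
Subtract 24 from each ciphertext letter:
t(19): 19−24=-5≡21 → v
i(8): 8−24=-16≡10 → k
s(18): 18−24=-6≡20 → u
f(5): 5−24=-19≡7 → h
v(21): 21−24=-3≡23 → x
y(24): 24−24=0 → a

vkuhxa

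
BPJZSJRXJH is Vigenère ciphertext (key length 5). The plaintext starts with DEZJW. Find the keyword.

YLKQW

Subtract each crib letter from the matching ciphertext letter (mod 26):
B(1)−D(3)=-2≡24 → Y
P(15)−E(4)=11 → L
J(9)−Z(25)=-16≡10 → K
Z(25)−J(9)=16 → Q
S(18)−W(22)=-4≡22 → W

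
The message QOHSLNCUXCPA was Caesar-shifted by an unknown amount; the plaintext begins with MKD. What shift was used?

From the crib: Q(16)−M(12)=4, so the shift is 4.

4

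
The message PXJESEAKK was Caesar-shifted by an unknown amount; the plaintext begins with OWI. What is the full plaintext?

OWIDRDZJJ

From the crib: P(15)−O(14)=1, so the shift is 1.
Subtract 1 from each ciphertext letter:
P(15): 15−1=14 → O
X(23): 23−1=22 → W
J(9): 9−1=8 → I
E(4): 4−1=3 → D
S(18): 18−1=17 → R
E(4): 4−1=3 → D
A(0): 0−1=-1≡25 → Z
K(10): 10−1=9 → J
K(10): 10−1=9 → J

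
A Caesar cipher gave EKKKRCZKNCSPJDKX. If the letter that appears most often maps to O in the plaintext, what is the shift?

The most frequent ciphertext letter is K (appears 5 times).
K is position 10; O is position 14.
Shift = -4≡22.

22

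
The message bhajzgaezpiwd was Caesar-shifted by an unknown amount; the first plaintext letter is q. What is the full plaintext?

From the crib: b(1)−q(16)=-15≡11, so the shift is 11.
Subtract 11 from each ciphertext letter:
b(1): 1−11=-10≡16 → q
h(7): 7−11=-4≡22 → w
a(0): 0−11=-11≡15 → p
j(9): 9−11=-2≡24 → y
z(25): 25−11=14 → o
g(6): 6−11=-5≡21 → v
a(0): 0−11=-11≡15 → p
e(4): 4−11=-7≡19 → t
z(25): 25−11=14 → o
p(15): 15−11=4 → e
i(8): 8−11=-3≡23 → x
w(22): 22−11=11 → l
d(3): 3−11=-8≡18 → s

qwpyovptoexls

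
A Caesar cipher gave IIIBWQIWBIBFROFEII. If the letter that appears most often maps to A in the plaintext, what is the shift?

The most frequent ciphertext letter is I (appears 7 times).
I is position 8; A is position 0.
Shift = 8.

8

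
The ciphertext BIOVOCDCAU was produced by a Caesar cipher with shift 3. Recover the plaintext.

B(1): 1−3=-2≡24 → Y
I(8): 8−3=5 → F
O(14): 14−3=11 → L
V(21): 21−3=18 → S
O(14): 14−3=11 → L
C(2): 2−3=-1≡25 → Z
D(3): 3−3=0 → A
C(2): 2−3=-1≡25 → Z
A(0): 0−3=-3≡23 → X
U(20): 20−3=17 → R

YFLSLZAZXR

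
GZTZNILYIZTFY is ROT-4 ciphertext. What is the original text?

G(6): 6−4=2 → C
Z(25): 25−4=21 → V
T(19): 19−4=15 → P
Z(25): 25−4=21 → V
N(13): 13−4=9 → J
I(8): 8−4=4 → E
L(11): 11−4=7 → H
Y(24): 24−4=20 → U
I(8): 8−4=4 → E
Z(25): 25−4=21 → V
T(19): 19−4=15 → P
F(5): 5−4=1 → B
Y(24): 24−4=20 → U

CVPVJEHUEVPBU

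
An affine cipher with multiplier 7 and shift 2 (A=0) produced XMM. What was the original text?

The inverse of 7 mod 26 is 15, since 7·15=105≡1. Apply D(y)=15·(y−2) mod 26:
X(23): 15·(23−2)=315≡3 → D
M(12): 15·(12−2)=150≡20 → U
M(12): 15·(12−2)=150≡20 → U

DUU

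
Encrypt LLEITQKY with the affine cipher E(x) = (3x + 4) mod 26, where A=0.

LLQCJAIY

L(11): 3·11+4=37≡11 → L
L(11): 3·11+4=37≡11 → L
E(4): 3·4+4=16 → Q
I(8): 3·8+4=28≡2 → C
T(19): 3·19+4=61≡9 → J
Q(16): 3·16+4=52≡0 → A
K(10): 3·10+4=34≡8 → I
Y(24): 3·24+4=76≡24 → Y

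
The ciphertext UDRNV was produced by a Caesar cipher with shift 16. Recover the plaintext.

U(20): 20−16=4 → E
D(3): 3−16=-13≡13 → N
R(17): 17−16=1 → B
N(13): 13−16=-3≡23 → X
V(21): 21−16=5 → F

ENBXF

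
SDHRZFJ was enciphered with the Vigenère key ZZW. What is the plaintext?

TELSAJK

Repeat the key across the ciphertext: ZZWZZWZ
S(18)−Z(25): -7≡19 → T
D(3)−Z(25): -22≡4 → E
H(7)−W(22): -15≡11 → L
R(17)−Z(25): -8≡18 → S
Z(25)−Z(25): 0 → A
F(5)−W(22): -17≡9 → J
J(9)−Z(25): -16≡10 → K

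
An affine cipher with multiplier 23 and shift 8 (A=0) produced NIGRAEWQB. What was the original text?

HASXUKEGL

The inverse of 23 mod 26 is 17, since 23·17=391≡1. Apply D(y)=17·(y−8) mod 26:
N(13): 17·(13−8)=85≡7 → H
I(8): 17·(8−8)=0 → A
G(6): 17·(6−8)=-34≡18 → S
R(17): 17·(17−8)=153≡23 → X
A(0): 17·(0−8)=-136≡20 → U
E(4): 17·(4−8)=-68≡10 → K
W(22): 17·(22−8)=238≡4 → E
Q(16): 17·(16−8)=136≡6 → G
B(1): 17·(1−8)=-119≡11 → L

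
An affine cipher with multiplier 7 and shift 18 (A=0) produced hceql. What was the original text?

The inverse of 7 mod 26 is 15, since 7·15=105≡1. Apply D(y)=15·(y−18) mod 26:
h(7): 15·(7−18)=-165≡17 → r
c(2): 15·(2−18)=-240≡20 → u
e(4): 15·(4−18)=-210≡24 → y
q(16): 15·(16−18)=-30≡22 → w
l(11): 15·(11−18)=-105≡25 → z

ruywz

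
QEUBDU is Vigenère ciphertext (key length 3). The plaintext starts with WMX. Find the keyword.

USX

Subtract each crib letter from the matching ciphertext letter (mod 26):
Q(16)−W(22)=-6≡20 → U
E(4)−M(12)=-8≡18 → S
U(20)−X(23)=-3≡23 → X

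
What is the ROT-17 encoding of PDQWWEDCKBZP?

P(15): 15+17=32≡6 → G
D(3): 3+17=20 → U
Q(16): 16+17=33≡7 → H
W(22): 22+17=39≡13 → N
W(22): 22+17=39≡13 → N
E(4): 4+17=21 → V
D(3): 3+17=20 → U
C(2): 2+17=19 → T
K(10): 10+17=27≡1 → B
B(1): 1+17=18 → S
Z(25): 25+17=42≡16 → Q
P(15): 15+17=32≡6 → G

GUHNNVUTBSQG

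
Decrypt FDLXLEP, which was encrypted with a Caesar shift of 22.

JHPBPIT

F(5): 5−22=-17≡9 → J
D(3): 3−22=-19≡7 → H
L(11): 11−22=-11≡15 → P
X(23): 23−22=1 → B
L(11): 11−22=-11≡15 → P
E(4): 4−22=-18≡8 → I
P(15): 15−22=-7≡19 → T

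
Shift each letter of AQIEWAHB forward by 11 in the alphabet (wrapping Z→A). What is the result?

LBTPHLSM

A(0): 0+11=11 → L
Q(16): 16+11=27≡1 → B
I(8): 8+11=19 → T
E(4): 4+11=15 → P
W(22): 22+11=33≡7 → H
A(0): 0+11=11 → L
H(7): 7+11=18 → S
B(1): 1+11=12 → M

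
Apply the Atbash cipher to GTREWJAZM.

G(6) → T(19)
T(19) → G(6)
R(17) → I(8)
E(4) → V(21)
W(22) → D(3)
J(9) → Q(16)
A(0) → Z(25)
Z(25) → A(0)
M(12) → N(13)

TGIVDQZAN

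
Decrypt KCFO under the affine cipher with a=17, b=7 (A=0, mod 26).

RPGF

The inverse of 17 mod 26 is 23, since 17·23=391≡1. Apply D(y)=23·(y−7) mod 26:
K(10): 23·(10−7)=69≡17 → R
C(2): 23·(2−7)=-115≡15 → P
F(5): 23·(5−7)=-46≡6 → G
O(14): 23·(14−7)=161≡5 → F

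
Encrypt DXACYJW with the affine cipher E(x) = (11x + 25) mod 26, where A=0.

D(3): 11·3+25=58≡6 → G
X(23): 11·23+25=278≡18 → S
A(0): 11·0+25=25 → Z
C(2): 11·2+25=47≡21 → V
Y(24): 11·24+25=289≡3 → D
J(9): 11·9+25=124≡20 → U
W(22): 11·22+25=267≡7 → H

GSZVDUH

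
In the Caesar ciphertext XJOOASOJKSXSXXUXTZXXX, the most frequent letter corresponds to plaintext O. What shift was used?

The most frequent ciphertext letter is X (appears 8 times).
X is position 23; O is position 14.
Shift = 9.

9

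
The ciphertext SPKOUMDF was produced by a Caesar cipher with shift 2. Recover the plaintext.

S(18): 18−2=16 → Q
P(15): 15−2=13 → N
K(10): 10−2=8 → I
O(14): 14−2=12 → M
U(20): 20−2=18 → S
M(12): 12−2=10 → K
D(3): 3−2=1 → B
F(5): 5−2=3 → D

QNIMSKBD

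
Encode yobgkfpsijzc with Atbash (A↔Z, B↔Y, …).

blytpukhrqax

y(24) → b(1)
o(14) → l(11)
b(1) → y(24)
g(6) → t(19)
k(10) → p(15)
f(5) → u(20)
p(15) → k(10)
s(18) → h(7)
i(8) → r(17)
j(9) → q(16)
z(25) → a(0)
c(2) → x(23)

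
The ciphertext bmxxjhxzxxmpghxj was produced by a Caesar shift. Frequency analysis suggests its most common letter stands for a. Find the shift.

23

The most frequent ciphertext letter is x (appears 6 times).
x is position 23; a is position 0.
Shift = 23.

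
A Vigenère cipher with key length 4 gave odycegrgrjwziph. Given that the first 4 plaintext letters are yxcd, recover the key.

Subtract each crib letter from the matching ciphertext letter (mod 26):
o(14)−y(24)=-10≡16 → q
d(3)−x(23)=-20≡6 → g
y(24)−c(2)=22 → w
c(2)−d(3)=-1≡25 → z

qgwz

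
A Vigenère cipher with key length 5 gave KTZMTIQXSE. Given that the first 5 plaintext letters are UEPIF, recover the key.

Subtract each crib letter from the matching ciphertext letter (mod 26):
K(10)−U(20)=-10≡16 → Q
T(19)−E(4)=15 → P
Z(25)−P(15)=10 → K
M(12)−I(8)=4 → E
T(19)−F(5)=14 → O

QPKEO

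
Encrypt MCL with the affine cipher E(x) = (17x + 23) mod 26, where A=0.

M(12): 17·12+23=227≡19 → T
C(2): 17·2+23=57≡5 → F
L(11): 17·11+23=210≡2 → C

TFC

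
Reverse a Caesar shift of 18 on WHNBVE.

EPVJDM

W(22): 22−18=4 → E
H(7): 7−18=-11≡15 → P
N(13): 13−18=-5≡21 → V
B(1): 1−18=-17≡9 → J
V(21): 21−18=3 → D
E(4): 4−18=-14≡12 → M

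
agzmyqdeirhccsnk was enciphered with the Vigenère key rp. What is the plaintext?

Repeat the key across the ciphertext: rprprprprprprprp
a(0)−r(17): -17≡9 → j
g(6)−p(15): -9≡17 → r
z(25)−r(17): 8 → i
m(12)−p(15): -3≡23 → x
y(24)−r(17): 7 → h
q(16)−p(15): 1 → b
d(3)−r(17): -14≡12 → m
e(4)−p(15): -11≡15 → p
i(8)−r(17): -9≡17 → r
r(17)−p(15): 2 → c
h(7)−r(17): -10≡16 → q
c(2)−p(15): -13≡13 → n
c(2)−r(17): -15≡11 → l
s(18)−p(15): 3 → d
n(13)−r(17): -4≡22 → w
k(10)−p(15): -5≡21 → v

jrixhbmprcqnldwv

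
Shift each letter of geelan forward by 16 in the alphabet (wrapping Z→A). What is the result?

g(6): 6+16=22 → w
e(4): 4+16=20 → u
e(4): 4+16=20 → u
l(11): 11+16=27≡1 → b
a(0): 0+16=16 → q
n(13): 13+16=29≡3 → d

wuubqd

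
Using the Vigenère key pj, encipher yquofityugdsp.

Repeat the key across the message: pjpjpjpjpjpjp
y(24)+p(15): 39≡13 → n
q(16)+j(9): 25 → z
u(20)+p(15): 35≡9 → j
o(14)+j(9): 23 → x
f(5)+p(15): 20 → u
i(8)+j(9): 17 → r
t(19)+p(15): 34≡8 → i
y(24)+j(9): 33≡7 → h
u(20)+p(15): 35≡9 → j
g(6)+j(9): 15 → p
d(3)+p(15): 18 → s
s(18)+j(9): 27≡1 → b
p(15)+p(15): 30≡4 → e

nzjxurihjpsbe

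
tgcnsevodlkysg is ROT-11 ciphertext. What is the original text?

t(19): 19−11=8 → i
g(6): 6−11=-5≡21 → v
c(2): 2−11=-9≡17 → r
n(13): 13−11=2 → c
s(18): 18−11=7 → h
e(4): 4−11=-7≡19 → t
v(21): 21−11=10 → k
o(14): 14−11=3 → d
d(3): 3−11=-8≡18 → s
l(11): 11−11=0 → a
k(10): 10−11=-1≡25 → z
y(24): 24−11=13 → n
s(18): 18−11=7 → h
g(6): 6−11=-5≡21 → v

ivrchtkdsaznhv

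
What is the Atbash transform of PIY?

KRB

P(15) → K(10)
I(8) → R(17)
Y(24) → B(1)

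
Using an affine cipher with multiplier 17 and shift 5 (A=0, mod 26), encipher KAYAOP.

K(10): 17·10+5=175≡19 → T
A(0): 17·0+5=5 → F
Y(24): 17·24+5=413≡23 → X
A(0): 17·0+5=5 → F
O(14): 17·14+5=243≡9 → J
P(15): 17·15+5=260≡0 → A

TFXFJA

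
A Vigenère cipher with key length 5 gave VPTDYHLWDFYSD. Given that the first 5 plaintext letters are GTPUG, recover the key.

Subtract each crib letter from the matching ciphertext letter (mod 26):
V(21)−G(6)=15 → P
P(15)−T(19)=-4≡22 → W
T(19)−P(15)=4 → E
D(3)−U(20)=-17≡9 → J
Y(24)−G(6)=18 → S

PWEJS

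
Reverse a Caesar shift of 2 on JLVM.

HJTK

J(9): 9−2=7 → H
L(11): 11−2=9 → J
V(21): 21−2=19 → T
M(12): 12−2=10 → K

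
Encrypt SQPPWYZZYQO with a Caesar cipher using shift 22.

S(18): 18+22=40≡14 → O
Q(16): 16+22=38≡12 → M
P(15): 15+22=37≡11 → L
P(15): 15+22=37≡11 → L
W(22): 22+22=44≡18 → S
Y(24): 24+22=46≡20 → U
Z(25): 25+22=47≡21 → V
Z(25): 25+22=47≡21 → V
Y(24): 24+22=46≡20 → U
Q(16): 16+22=38≡12 → M
O(14): 14+22=36≡10 → K

OMLLSUVVUMK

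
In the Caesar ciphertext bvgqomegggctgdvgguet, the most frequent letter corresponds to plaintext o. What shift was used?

18

The most frequent ciphertext letter is g (appears 7 times).
g is position 6; o is position 14.
Shift = -8≡18.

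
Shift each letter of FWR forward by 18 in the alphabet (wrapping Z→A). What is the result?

XOJ

F(5): 5+18=23 → X
W(22): 22+18=40≡14 → O
R(17): 17+18=35≡9 → J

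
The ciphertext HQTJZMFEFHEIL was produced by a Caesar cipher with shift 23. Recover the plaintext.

H(7): 7−23=-16≡10 → K
Q(16): 16−23=-7≡19 → T
T(19): 19−23=-4≡22 → W
J(9): 9−23=-14≡12 → M
Z(25): 25−23=2 → C
M(12): 12−23=-11≡15 → P
F(5): 5−23=-18≡8 → I
E(4): 4−23=-19≡7 → H
F(5): 5−23=-18≡8 → I
H(7): 7−23=-16≡10 → K
E(4): 4−23=-19≡7 → H
I(8): 8−23=-15≡11 → L
L(11): 11−23=-12≡14 → O

KTWMCPIHIKHLO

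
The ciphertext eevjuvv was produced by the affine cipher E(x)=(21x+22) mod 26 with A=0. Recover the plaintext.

The inverse of 21 mod 26 is 5, since 21·5=105≡1. Apply D(y)=5·(y−22) mod 26:
e(4): 5·(4−22)=-90≡14 → o
e(4): 5·(4−22)=-90≡14 → o
v(21): 5·(21−22)=-5≡21 → v
j(9): 5·(9−22)=-65≡13 → n
u(20): 5·(20−22)=-10≡16 → q
v(21): 5·(21−22)=-5≡21 → v
v(21): 5·(21−22)=-5≡21 → v

oovnqvv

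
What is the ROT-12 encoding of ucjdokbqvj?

u(20): 20+12=32≡6 → g
c(2): 2+12=14 → o
j(9): 9+12=21 → v
d(3): 3+12=15 → p
o(14): 14+12=26≡0 → a
k(10): 10+12=22 → w
b(1): 1+12=13 → n
q(16): 16+12=28≡2 → c
v(21): 21+12=33≡7 → h
j(9): 9+12=21 → v

govpawnchv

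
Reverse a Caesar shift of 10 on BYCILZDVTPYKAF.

ROSYBPTLJFOAQV

B(1): 1−10=-9≡17 → R
Y(24): 24−10=14 → O
C(2): 2−10=-8≡18 → S
I(8): 8−10=-2≡24 → Y
L(11): 11−10=1 → B
Z(25): 25−10=15 → P
D(3): 3−10=-7≡19 → T
V(21): 21−10=11 → L
T(19): 19−10=9 → J
P(15): 15−10=5 → F
Y(24): 24−10=14 → O
K(10): 10−10=0 → A
A(0): 0−10=-10≡16 → Q
F(5): 5−10=-5≡21 → V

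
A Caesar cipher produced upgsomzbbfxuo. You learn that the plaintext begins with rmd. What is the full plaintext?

From the crib: u(20)−r(17)=3, so the shift is 3.
Subtract 3 from each ciphertext letter:
u(20): 20−3=17 → r
p(15): 15−3=12 → m
g(6): 6−3=3 → d
s(18): 18−3=15 → p
o(14): 14−3=11 → l
m(12): 12−3=9 → j
z(25): 25−3=22 → w
b(1): 1−3=-2≡24 → y
b(1): 1−3=-2≡24 → y
f(5): 5−3=2 → c
x(23): 23−3=20 → u
u(20): 20−3=17 → r
o(14): 14−3=11 → l

rmdpljwyycurl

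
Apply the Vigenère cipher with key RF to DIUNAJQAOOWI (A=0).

UNLSROHFFTNN

Repeat the key across the message: RFRFRFRFRFRF
D(3)+R(17): 20 → U
I(8)+F(5): 13 → N
U(20)+R(17): 37≡11 → L
N(13)+F(5): 18 → S
A(0)+R(17): 17 → R
J(9)+F(5): 14 → O
Q(16)+R(17): 33≡7 → H
A(0)+F(5): 5 → F
O(14)+R(17): 31≡5 → F
O(14)+F(5): 19 → T
W(22)+R(17): 39≡13 → N
I(8)+F(5): 13 → N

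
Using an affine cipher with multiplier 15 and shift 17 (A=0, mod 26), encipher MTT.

M(12): 15·12+17=197≡15 → P
T(19): 15·19+17=302≡16 → Q
T(19): 15·19+17=302≡16 → Q

PQQ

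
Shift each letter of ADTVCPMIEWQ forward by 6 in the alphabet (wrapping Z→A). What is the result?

GJZBIVSOKCW

A(0): 0+6=6 → G
D(3): 3+6=9 → J
T(19): 19+6=25 → Z
V(21): 21+6=27≡1 → B
C(2): 2+6=8 → I
P(15): 15+6=21 → V
M(12): 12+6=18 → S
I(8): 8+6=14 → O
E(4): 4+6=10 → K
W(22): 22+6=28≡2 → C
Q(16): 16+6=22 → W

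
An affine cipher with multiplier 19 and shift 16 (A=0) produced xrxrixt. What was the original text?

The inverse of 19 mod 26 is 11, since 19·11=209≡1. Apply D(y)=11·(y−16) mod 26:
x(23): 11·(23−16)=77≡25 → z
r(17): 11·(17−16)=11 → l
x(23): 11·(23−16)=77≡25 → z
r(17): 11·(17−16)=11 → l
i(8): 11·(8−16)=-88≡16 → q
x(23): 11·(23−16)=77≡25 → z
t(19): 11·(19−16)=33≡7 → h

zlzlqzh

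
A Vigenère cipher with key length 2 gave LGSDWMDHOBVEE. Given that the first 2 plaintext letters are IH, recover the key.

DZ

Subtract each crib letter from the matching ciphertext letter (mod 26):
L(11)−I(8)=3 → D
G(6)−H(7)=-1≡25 → Z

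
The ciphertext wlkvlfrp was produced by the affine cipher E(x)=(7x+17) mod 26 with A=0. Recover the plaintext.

xoziocaw

The inverse of 7 mod 26 is 15, since 7·15=105≡1. Apply D(y)=15·(y−17) mod 26:
w(22): 15·(22−17)=75≡23 → x
l(11): 15·(11−17)=-90≡14 → o
k(10): 15·(10−17)=-105≡25 → z
v(21): 15·(21−17)=60≡8 → i
l(11): 15·(11−17)=-90≡14 → o
f(5): 15·(5−17)=-180≡2 → c
r(17): 15·(17−17)=0 → a
p(15): 15·(15−17)=-30≡22 → w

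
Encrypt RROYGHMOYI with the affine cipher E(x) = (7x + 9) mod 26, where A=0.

YYDVZGPDVN

R(17): 7·17+9=128≡24 → Y
R(17): 7·17+9=128≡24 → Y
O(14): 7·14+9=107≡3 → D
Y(24): 7·24+9=177≡21 → V
G(6): 7·6+9=51≡25 → Z
H(7): 7·7+9=58≡6 → G
M(12): 7·12+9=93≡15 → P
O(14): 7·14+9=107≡3 → D
Y(24): 7·24+9=177≡21 → V
I(8): 7·8+9=65≡13 → N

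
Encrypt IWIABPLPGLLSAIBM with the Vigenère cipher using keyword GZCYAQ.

Repeat the key across the message: GZCYAQGZCYAQGZCY
I(8)+G(6): 14 → O
W(22)+Z(25): 47≡21 → V
I(8)+C(2): 10 → K
A(0)+Y(24): 24 → Y
B(1)+A(0): 1 → B
P(15)+Q(16): 31≡5 → F
L(11)+G(6): 17 → R
P(15)+Z(25): 40≡14 → O
G(6)+C(2): 8 → I
L(11)+Y(24): 35≡9 → J
L(11)+A(0): 11 → L
S(18)+Q(16): 34≡8 → I
A(0)+G(6): 6 → G
I(8)+Z(25): 33≡7 → H
B(1)+C(2): 3 → D
M(12)+Y(24): 36≡10 → K

OVKYBFROIJLIGHDK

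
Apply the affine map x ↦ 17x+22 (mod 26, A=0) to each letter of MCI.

SEC

M(12): 17·12+22=226≡18 → S
C(2): 17·2+22=56≡4 → E
I(8): 17·8+22=158≡2 → C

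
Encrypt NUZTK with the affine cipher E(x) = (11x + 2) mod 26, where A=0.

N(13): 11·13+2=145≡15 → P
U(20): 11·20+2=222≡14 → O
Z(25): 11·25+2=277≡17 → R
T(19): 11·19+2=211≡3 → D
K(10): 11·10+2=112≡8 → I

PORDI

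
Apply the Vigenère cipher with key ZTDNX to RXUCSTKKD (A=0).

QQXPPSDNQ

Repeat the key across the message: ZTDNXZTDN
R(17)+Z(25): 42≡16 → Q
X(23)+T(19): 42≡16 → Q
U(20)+D(3): 23 → X
C(2)+N(13): 15 → P
S(18)+X(23): 41≡15 → P
T(19)+Z(25): 44≡18 → S
K(10)+T(19): 29≡3 → D
K(10)+D(3): 13 → N
D(3)+N(13): 16 → Q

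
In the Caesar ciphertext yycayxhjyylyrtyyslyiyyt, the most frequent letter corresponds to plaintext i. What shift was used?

16

The most frequent ciphertext letter is y (appears 11 times).
y is position 24; i is position 8.
Shift = 16.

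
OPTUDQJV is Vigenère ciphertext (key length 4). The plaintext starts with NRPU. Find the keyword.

BYEA

Subtract each crib letter from the matching ciphertext letter (mod 26):
O(14)−N(13)=1 → B
P(15)−R(17)=-2≡24 → Y
T(19)−P(15)=4 → E
U(20)−U(20)=0 → A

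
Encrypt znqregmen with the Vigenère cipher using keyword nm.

mzddrszqa

Repeat the key across the message: nmnmnmnmn
z(25)+n(13): 38≡12 → m
n(13)+m(12): 25 → z
q(16)+n(13): 29≡3 → d
r(17)+m(12): 29≡3 → d
e(4)+n(13): 17 → r
g(6)+m(12): 18 → s
m(12)+n(13): 25 → z
e(4)+m(12): 16 → q
n(13)+n(13): 26≡0 → a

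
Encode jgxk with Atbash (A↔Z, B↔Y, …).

qtcp

j(9) → q(16)
g(6) → t(19)
x(23) → c(2)
k(10) → p(15)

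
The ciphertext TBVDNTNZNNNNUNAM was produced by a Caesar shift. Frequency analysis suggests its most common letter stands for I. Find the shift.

The most frequent ciphertext letter is N (appears 7 times).
N is position 13; I is position 8.
Shift = 5.

5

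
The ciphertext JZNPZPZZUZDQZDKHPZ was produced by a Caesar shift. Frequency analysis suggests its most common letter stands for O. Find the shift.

11

The most frequent ciphertext letter is Z (appears 7 times).
Z is position 25; O is position 14.
Shift = 11.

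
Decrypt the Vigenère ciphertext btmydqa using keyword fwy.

Repeat the key across the ciphertext: fwyfwyf
b(1)−f(5): -4≡22 → w
t(19)−w(22): -3≡23 → x
m(12)−y(24): -12≡14 → o
y(24)−f(5): 19 → t
d(3)−w(22): -19≡7 → h
q(16)−y(24): -8≡18 → s
a(0)−f(5): -5≡21 → v

wxothsv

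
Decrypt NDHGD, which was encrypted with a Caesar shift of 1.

N(13): 13−1=12 → M
D(3): 3−1=2 → C
H(7): 7−1=6 → G
G(6): 6−1=5 → F
D(3): 3−1=2 → C

MCGFC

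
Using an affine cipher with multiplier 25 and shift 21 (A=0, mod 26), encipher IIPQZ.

I(8): 25·8+21=221≡13 → N
I(8): 25·8+21=221≡13 → N
P(15): 25·15+21=396≡6 → G
Q(16): 25·16+21=421≡5 → F
Z(25): 25·25+21=646≡22 → W

NNGFW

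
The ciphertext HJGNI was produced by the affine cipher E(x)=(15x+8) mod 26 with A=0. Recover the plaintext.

The inverse of 15 mod 26 is 7, since 15·7=105≡1. Apply D(y)=7·(y−8) mod 26:
H(7): 7·(7−8)=-7≡19 → T
J(9): 7·(9−8)=7 → H
G(6): 7·(6−8)=-14≡12 → M
N(13): 7·(13−8)=35≡9 → J
I(8): 7·(8−8)=0 → A

THMJA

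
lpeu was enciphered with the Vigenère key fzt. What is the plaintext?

Repeat the key across the ciphertext: fztf
l(11)−f(5): 6 → g
p(15)−z(25): -10≡16 → q
e(4)−t(19): -15≡11 → l
u(20)−f(5): 15 → p

gqlp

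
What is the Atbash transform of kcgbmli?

k(10) → p(15)
c(2) → x(23)
g(6) → t(19)
b(1) → y(24)
m(12) → n(13)
l(11) → o(14)
i(8) → r(17)

pxtynor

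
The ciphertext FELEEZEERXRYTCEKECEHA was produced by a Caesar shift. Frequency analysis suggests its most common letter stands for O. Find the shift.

The most frequent ciphertext letter is E (appears 8 times).
E is position 4; O is position 14.
Shift = -10≡16.

16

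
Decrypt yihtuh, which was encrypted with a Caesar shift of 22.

y(24): 24−22=2 → c
i(8): 8−22=-14≡12 → m
h(7): 7−22=-15≡11 → l
t(19): 19−22=-3≡23 → x
u(20): 20−22=-2≡24 → y
h(7): 7−22=-15≡11 → l

cmlxyl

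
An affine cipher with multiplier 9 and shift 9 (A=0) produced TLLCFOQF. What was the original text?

The inverse of 9 mod 26 is 3, since 9·3=27≡1. Apply D(y)=3·(y−9) mod 26:
T(19): 3·(19−9)=30≡4 → E
L(11): 3·(11−9)=6 → G
L(11): 3·(11−9)=6 → G
C(2): 3·(2−9)=-21≡5 → F
F(5): 3·(5−9)=-12≡14 → O
O(14): 3·(14−9)=15 → P
Q(16): 3·(16−9)=21 → V
F(5): 3·(5−9)=-12≡14 → O

EGGFOPVO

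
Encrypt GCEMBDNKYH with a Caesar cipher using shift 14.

UQSAPRBYMV

G(6): 6+14=20 → U
C(2): 2+14=16 → Q
E(4): 4+14=18 → S
M(12): 12+14=26≡0 → A
B(1): 1+14=15 → P
D(3): 3+14=17 → R
N(13): 13+14=27≡1 → B
K(10): 10+14=24 → Y
Y(24): 24+14=38≡12 → M
H(7): 7+14=21 → V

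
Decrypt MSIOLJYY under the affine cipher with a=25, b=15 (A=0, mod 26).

DXHBEGRR

The inverse of 25 mod 26 is 25, since 25·25=625≡1. Apply D(y)=25·(y−15) mod 26:
M(12): 25·(12−15)=-75≡3 → D
S(18): 25·(18−15)=75≡23 → X
I(8): 25·(8−15)=-175≡7 → H
O(14): 25·(14−15)=-25≡1 → B
L(11): 25·(11−15)=-100≡4 → E
J(9): 25·(9−15)=-150≡6 → G
Y(24): 25·(24−15)=225≡17 → R
Y(24): 25·(24−15)=225≡17 → R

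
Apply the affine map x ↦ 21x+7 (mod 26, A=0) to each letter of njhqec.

uoyfnx

n(13): 21·13+7=280≡20 → u
j(9): 21·9+7=196≡14 → o
h(7): 21·7+7=154≡24 → y
q(16): 21·16+7=343≡5 → f
e(4): 21·4+7=91≡13 → n
c(2): 21·2+7=49≡23 → x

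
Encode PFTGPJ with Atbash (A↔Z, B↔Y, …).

P(15) → K(10)
F(5) → U(20)
T(19) → G(6)
G(6) → T(19)
P(15) → K(10)
J(9) → Q(16)

KUGTKQ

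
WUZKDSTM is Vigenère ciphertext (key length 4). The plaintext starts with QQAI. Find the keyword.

Subtract each crib letter from the matching ciphertext letter (mod 26):
W(22)−Q(16)=6 → G
U(20)−Q(16)=4 → E
Z(25)−A(0)=25 → Z
K(10)−I(8)=2 → C

GEZC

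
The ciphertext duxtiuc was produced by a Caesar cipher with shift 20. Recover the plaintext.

jadzoai

d(3): 3−20=-17≡9 → j
u(20): 20−20=0 → a
x(23): 23−20=3 → d
t(19): 19−20=-1≡25 → z
i(8): 8−20=-12≡14 → o
u(20): 20−20=0 → a
c(2): 2−20=-18≡8 → i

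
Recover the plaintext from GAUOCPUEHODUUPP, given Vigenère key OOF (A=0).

Repeat the key across the ciphertext: OOFOOFOOFOOFOOF
G(6)−O(14): -8≡18 → S
A(0)−O(14): -14≡12 → M
U(20)−F(5): 15 → P
O(14)−O(14): 0 → A
C(2)−O(14): -12≡14 → O
P(15)−F(5): 10 → K
U(20)−O(14): 6 → G
E(4)−O(14): -10≡16 → Q
H(7)−F(5): 2 → C
O(14)−O(14): 0 → A
D(3)−O(14): -11≡15 → P
U(20)−F(5): 15 → P
U(20)−O(14): 6 → G
P(15)−O(14): 1 → B
P(15)−F(5): 10 → K

SMPAOKGQCAPPGBK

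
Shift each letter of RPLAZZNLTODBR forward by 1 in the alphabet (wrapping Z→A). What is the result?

SQMBAAOMUPECS

R(17): 17+1=18 → S
P(15): 15+1=16 → Q
L(11): 11+1=12 → M
A(0): 0+1=1 → B
Z(25): 25+1=26≡0 → A
Z(25): 25+1=26≡0 → A
N(13): 13+1=14 → O
L(11): 11+1=12 → M
T(19): 19+1=20 → U
O(14): 14+1=15 → P
D(3): 3+1=4 → E
B(1): 1+1=2 → C
R(17): 17+1=18 → S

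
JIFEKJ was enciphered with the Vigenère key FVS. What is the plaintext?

ENNZPR

Repeat the key across the ciphertext: FVSFVS
J(9)−F(5): 4 → E
I(8)−V(21): -13≡13 → N
F(5)−S(18): -13≡13 → N
E(4)−F(5): -1≡25 → Z
K(10)−V(21): -11≡15 → P
J(9)−S(18): -9≡17 → R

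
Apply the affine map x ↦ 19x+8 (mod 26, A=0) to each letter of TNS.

T(19): 19·19+8=369≡5 → F
N(13): 19·13+8=255≡21 → V
S(18): 19·18+8=350≡12 → M

FVM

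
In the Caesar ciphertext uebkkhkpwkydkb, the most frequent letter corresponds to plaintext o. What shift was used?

22

The most frequent ciphertext letter is k (appears 5 times).
k is position 10; o is position 14.
Shift = -4≡22.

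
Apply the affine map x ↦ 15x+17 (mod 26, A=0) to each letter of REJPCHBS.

MZWIVSGB

R(17): 15·17+17=272≡12 → M
E(4): 15·4+17=77≡25 → Z
J(9): 15·9+17=152≡22 → W
P(15): 15·15+17=242≡8 → I
C(2): 15·2+17=47≡21 → V
H(7): 15·7+17=122≡18 → S
B(1): 15·1+17=32≡6 → G
S(18): 15·18+17=287≡1 → B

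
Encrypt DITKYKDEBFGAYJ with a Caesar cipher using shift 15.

SXIZNZSTQUVPNY

D(3): 3+15=18 → S
I(8): 8+15=23 → X
T(19): 19+15=34≡8 → I
K(10): 10+15=25 → Z
Y(24): 24+15=39≡13 → N
K(10): 10+15=25 → Z
D(3): 3+15=18 → S
E(4): 4+15=19 → T
B(1): 1+15=16 → Q
F(5): 5+15=20 → U
G(6): 6+15=21 → V
A(0): 0+15=15 → P
Y(24): 24+15=39≡13 → N
J(9): 9+15=24 → Y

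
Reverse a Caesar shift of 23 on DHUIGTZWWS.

D(3): 3−23=-20≡6 → G
H(7): 7−23=-16≡10 → K
U(20): 20−23=-3≡23 → X
I(8): 8−23=-15≡11 → L
G(6): 6−23=-17≡9 → J
T(19): 19−23=-4≡22 → W
Z(25): 25−23=2 → C
W(22): 22−23=-1≡25 → Z
W(22): 22−23=-1≡25 → Z
S(18): 18−23=-5≡21 → V

GKXLJWCZZV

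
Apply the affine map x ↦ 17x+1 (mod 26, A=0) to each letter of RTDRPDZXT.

EMAEWAKCM

R(17): 17·17+1=290≡4 → E
T(19): 17·19+1=324≡12 → M
D(3): 17·3+1=52≡0 → A
R(17): 17·17+1=290≡4 → E
P(15): 17·15+1=256≡22 → W
D(3): 17·3+1=52≡0 → A
Z(25): 17·25+1=426≡10 → K
X(23): 17·23+1=392≡2 → C
T(19): 17·19+1=324≡12 → M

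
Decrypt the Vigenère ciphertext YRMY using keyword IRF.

QAHQ

Repeat the key across the ciphertext: IRFI
Y(24)−I(8): 16 → Q
R(17)−R(17): 0 → A
M(12)−F(5): 7 → H
Y(24)−I(8): 16 → Q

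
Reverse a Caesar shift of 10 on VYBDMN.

V(21): 21−10=11 → L
Y(24): 24−10=14 → O
B(1): 1−10=-9≡17 → R
D(3): 3−10=-7≡19 → T
M(12): 12−10=2 → C
N(13): 13−10=3 → D

LORTCD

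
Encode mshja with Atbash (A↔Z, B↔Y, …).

m(12) → n(13)
s(18) → h(7)
h(7) → s(18)
j(9) → q(16)
a(0) → z(25)

nhsqz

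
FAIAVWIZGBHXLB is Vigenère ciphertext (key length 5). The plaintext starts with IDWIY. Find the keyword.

Subtract each crib letter from the matching ciphertext letter (mod 26):
F(5)−I(8)=-3≡23 → X
A(0)−D(3)=-3≡23 → X
I(8)−W(22)=-14≡12 → M
A(0)−I(8)=-8≡18 → S
V(21)−Y(24)=-3≡23 → X

XXMSX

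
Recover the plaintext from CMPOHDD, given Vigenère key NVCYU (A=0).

Repeat the key across the ciphertext: NVCYUNV
C(2)−N(13): -11≡15 → P
M(12)−V(21): -9≡17 → R
P(15)−C(2): 13 → N
O(14)−Y(24): -10≡16 → Q
H(7)−U(20): -13≡13 → N
D(3)−N(13): -10≡16 → Q
D(3)−V(21): -18≡8 → I

PRNQNQI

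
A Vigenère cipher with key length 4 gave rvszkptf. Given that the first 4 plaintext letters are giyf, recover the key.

Subtract each crib letter from the matching ciphertext letter (mod 26):
r(17)−g(6)=11 → l
v(21)−i(8)=13 → n
s(18)−y(24)=-6≡20 → u
z(25)−f(5)=20 → u

lnuu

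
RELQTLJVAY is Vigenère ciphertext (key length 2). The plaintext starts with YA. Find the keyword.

Subtract each crib letter from the matching ciphertext letter (mod 26):
R(17)−Y(24)=-7≡19 → T
E(4)−A(0)=4 → E

TE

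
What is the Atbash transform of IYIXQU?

I(8) → R(17)
Y(24) → B(1)
I(8) → R(17)
X(23) → C(2)
Q(16) → J(9)
U(20) → F(5)

RBRCJF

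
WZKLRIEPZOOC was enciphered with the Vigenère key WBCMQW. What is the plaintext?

AYIZBMIOXCYG

Repeat the key across the ciphertext: WBCMQWWBCMQW
W(22)−W(22): 0 → A
Z(25)−B(1): 24 → Y
K(10)−C(2): 8 → I
L(11)−M(12): -1≡25 → Z
R(17)−Q(16): 1 → B
I(8)−W(22): -14≡12 → M
E(4)−W(22): -18≡8 → I
P(15)−B(1): 14 → O
Z(25)−C(2): 23 → X
O(14)−M(12): 2 → C
O(14)−Q(16): -2≡24 → Y
C(2)−W(22): -20≡6 → G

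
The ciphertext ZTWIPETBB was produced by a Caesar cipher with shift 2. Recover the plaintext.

XRUGNCRZZ

Z(25): 25−2=23 → X
T(19): 19−2=17 → R
W(22): 22−2=20 → U
I(8): 8−2=6 → G
P(15): 15−2=13 → N
E(4): 4−2=2 → C
T(19): 19−2=17 → R
B(1): 1−2=-1≡25 → Z
B(1): 1−2=-1≡25 → Z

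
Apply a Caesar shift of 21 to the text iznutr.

duipom

i(8): 8+21=29≡3 → d
z(25): 25+21=46≡20 → u
n(13): 13+21=34≡8 → i
u(20): 20+21=41≡15 → p
t(19): 19+21=40≡14 → o
r(17): 17+21=38≡12 → m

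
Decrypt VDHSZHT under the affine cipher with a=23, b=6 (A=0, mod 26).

VBRWLRN

The inverse of 23 mod 26 is 17, since 23·17=391≡1. Apply D(y)=17·(y−6) mod 26:
V(21): 17·(21−6)=255≡21 → V
D(3): 17·(3−6)=-51≡1 → B
H(7): 17·(7−6)=17 → R
S(18): 17·(18−6)=204≡22 → W
Z(25): 17·(25−6)=323≡11 → L
H(7): 17·(7−6)=17 → R
T(19): 17·(19−6)=221≡13 → N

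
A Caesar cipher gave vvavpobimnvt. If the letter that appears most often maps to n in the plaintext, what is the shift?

8

The most frequent ciphertext letter is v (appears 4 times).
v is position 21; n is position 13.
Shift = 8.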